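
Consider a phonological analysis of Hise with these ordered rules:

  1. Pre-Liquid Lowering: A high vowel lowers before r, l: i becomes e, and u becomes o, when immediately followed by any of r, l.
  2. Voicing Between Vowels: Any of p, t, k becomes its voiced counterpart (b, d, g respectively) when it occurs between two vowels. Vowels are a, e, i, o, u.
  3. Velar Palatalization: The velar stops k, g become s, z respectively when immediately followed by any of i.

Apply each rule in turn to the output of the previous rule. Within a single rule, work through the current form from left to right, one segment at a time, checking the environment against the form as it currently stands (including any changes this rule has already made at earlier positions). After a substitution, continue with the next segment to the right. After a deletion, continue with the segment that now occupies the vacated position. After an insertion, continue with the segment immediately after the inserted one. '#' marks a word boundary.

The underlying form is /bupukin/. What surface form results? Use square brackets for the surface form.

1 Pre-Liquid Lowering: no change — [bupukin]
2 Voicing Between Vowels: [bupukin] → [bubugin]
3 Velar Palatalization: [bubugin] → [bubuzin]

[bubuzin]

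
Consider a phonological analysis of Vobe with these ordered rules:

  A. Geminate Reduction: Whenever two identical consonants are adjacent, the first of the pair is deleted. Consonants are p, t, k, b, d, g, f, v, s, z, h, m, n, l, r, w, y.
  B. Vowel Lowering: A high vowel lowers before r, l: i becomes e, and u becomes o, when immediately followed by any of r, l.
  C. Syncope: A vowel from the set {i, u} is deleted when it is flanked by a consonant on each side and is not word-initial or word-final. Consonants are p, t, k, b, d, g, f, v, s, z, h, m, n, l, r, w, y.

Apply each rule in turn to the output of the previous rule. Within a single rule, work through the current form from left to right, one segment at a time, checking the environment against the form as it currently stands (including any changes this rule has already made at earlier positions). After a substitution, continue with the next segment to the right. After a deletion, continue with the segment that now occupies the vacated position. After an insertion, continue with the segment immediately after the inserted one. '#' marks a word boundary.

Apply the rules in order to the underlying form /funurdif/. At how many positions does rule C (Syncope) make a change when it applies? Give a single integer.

A Geminate Reduction: no change — [funurdif]
B Vowel Lowering: [funurdif] → [funordif]
C Syncope: [funordif] → [fnordf]
Rule C changed 2 position(s).

2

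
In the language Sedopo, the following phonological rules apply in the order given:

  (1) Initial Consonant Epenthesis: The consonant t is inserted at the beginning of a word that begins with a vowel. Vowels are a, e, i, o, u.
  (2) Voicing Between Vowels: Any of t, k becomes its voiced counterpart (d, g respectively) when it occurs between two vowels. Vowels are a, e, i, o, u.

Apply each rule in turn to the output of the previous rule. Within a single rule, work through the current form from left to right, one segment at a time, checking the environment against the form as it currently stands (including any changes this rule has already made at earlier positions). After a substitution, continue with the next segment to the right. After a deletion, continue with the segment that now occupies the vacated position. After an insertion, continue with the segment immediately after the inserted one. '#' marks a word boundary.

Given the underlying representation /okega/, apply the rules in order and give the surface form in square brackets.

(1) Initial Consonant Epenthesis: [okega] → [tokega]
(2) Voicing Between Vowels: [tokega] → [togega]

[togega]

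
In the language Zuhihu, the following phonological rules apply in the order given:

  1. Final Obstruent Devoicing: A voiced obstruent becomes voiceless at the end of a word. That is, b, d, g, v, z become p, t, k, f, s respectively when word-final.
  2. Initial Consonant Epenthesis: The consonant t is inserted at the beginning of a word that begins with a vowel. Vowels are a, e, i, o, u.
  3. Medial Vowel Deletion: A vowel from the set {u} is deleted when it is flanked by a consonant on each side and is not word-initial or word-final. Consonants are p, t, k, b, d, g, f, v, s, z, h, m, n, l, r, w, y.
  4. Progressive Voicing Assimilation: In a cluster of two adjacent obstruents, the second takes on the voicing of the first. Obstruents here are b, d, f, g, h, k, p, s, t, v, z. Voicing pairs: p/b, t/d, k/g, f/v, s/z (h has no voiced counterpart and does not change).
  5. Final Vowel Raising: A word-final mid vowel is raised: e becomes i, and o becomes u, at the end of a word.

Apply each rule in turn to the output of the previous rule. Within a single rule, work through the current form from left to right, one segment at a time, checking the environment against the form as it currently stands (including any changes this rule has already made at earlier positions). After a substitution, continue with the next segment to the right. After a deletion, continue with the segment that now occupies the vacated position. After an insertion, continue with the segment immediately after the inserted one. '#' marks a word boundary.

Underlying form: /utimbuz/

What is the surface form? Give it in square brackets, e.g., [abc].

1 Final Obstruent Devoicing: [utimbuz] → [utimbus]
2 Initial Consonant Epenthesis: [utimbus] → [tutimbus]
3 Medial Vowel Deletion: [tutimbus] → [ttimbs]
4 Progressive Voicing Assimilation: [ttimbs] → [ttimbz]
5 Final Vowel Raising: no change — [ttimbz]

[ttimbz]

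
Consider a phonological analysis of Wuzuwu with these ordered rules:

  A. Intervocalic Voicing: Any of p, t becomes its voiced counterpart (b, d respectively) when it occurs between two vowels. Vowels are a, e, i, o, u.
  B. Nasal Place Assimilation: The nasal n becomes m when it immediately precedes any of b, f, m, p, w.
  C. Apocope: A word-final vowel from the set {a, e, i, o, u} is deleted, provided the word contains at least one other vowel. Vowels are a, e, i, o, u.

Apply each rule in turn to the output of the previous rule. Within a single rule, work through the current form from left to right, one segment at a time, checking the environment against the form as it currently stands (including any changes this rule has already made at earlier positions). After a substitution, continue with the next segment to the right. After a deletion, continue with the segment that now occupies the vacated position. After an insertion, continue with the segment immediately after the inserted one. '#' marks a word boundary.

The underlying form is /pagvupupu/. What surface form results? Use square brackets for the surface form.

A Intervocalic Voicing: [pagvupupu] → [pagvububu]
B Nasal Place Assimilation: no change — [pagvububu]
C Apocope: [pagvububu] → [pagvubub]

[pagvubub]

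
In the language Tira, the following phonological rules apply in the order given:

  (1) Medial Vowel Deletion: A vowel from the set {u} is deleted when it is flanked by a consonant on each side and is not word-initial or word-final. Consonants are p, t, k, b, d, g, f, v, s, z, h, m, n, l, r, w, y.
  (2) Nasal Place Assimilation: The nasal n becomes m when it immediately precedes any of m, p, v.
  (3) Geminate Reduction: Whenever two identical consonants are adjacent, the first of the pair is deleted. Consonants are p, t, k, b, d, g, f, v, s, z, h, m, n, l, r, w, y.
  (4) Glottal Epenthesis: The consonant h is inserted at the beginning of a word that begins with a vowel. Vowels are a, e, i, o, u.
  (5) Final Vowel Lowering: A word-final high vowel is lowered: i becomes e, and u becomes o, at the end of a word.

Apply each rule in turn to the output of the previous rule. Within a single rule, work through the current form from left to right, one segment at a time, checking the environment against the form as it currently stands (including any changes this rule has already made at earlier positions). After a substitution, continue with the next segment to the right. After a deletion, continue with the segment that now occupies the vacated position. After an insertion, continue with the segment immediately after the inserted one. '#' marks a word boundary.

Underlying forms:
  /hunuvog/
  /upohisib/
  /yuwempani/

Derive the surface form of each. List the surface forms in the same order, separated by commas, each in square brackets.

/hunuvog/:
  (1) Medial Vowel Deletion: [hunuvog] → [hnvog]
  (2) Nasal Place Assimilation: [hnvog] → [hmvog]
  (3) Geminate Reduction: no change — [hmvog]
  (4) Glottal Epenthesis: no change — [hmvog]
  (5) Final Vowel Lowering: no change — [hmvog]
/upohisib/:
  (1) Medial Vowel Deletion: no change — [upohisib]
  (2) Nasal Place Assimilation: no change — [upohisib]
  (3) Geminate Reduction: no change — [upohisib]
  (4) Glottal Epenthesis: [upohisib] → [hupohisib]
  (5) Final Vowel Lowering: no change — [hupohisib]
/yuwempani/:
  (1) Medial Vowel Deletion: [yuwempani] → [ywempani]
  (2) Nasal Place Assimilation: no change — [ywempani]
  (3) Geminate Reduction: no change — [ywempani]
  (4) Glottal Epenthesis: no change — [ywempani]
  (5) Final Vowel Lowering: [ywempani] → [ywempane]

[hmvog], [hupohisib], [ywempane]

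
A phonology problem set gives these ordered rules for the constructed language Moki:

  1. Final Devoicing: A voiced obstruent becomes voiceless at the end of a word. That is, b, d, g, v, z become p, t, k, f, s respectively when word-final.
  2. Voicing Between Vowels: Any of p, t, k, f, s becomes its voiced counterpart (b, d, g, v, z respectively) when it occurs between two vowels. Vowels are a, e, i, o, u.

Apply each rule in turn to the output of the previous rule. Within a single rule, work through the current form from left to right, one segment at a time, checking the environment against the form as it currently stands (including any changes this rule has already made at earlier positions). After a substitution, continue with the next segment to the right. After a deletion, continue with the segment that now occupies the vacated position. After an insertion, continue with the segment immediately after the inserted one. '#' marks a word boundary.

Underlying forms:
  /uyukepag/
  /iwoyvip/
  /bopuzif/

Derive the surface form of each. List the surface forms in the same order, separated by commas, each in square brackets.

[uyugebak], [iwoyvip], [bobuzif]

/uyukepag/:
  1 Final Devoicing: [uyukepag] → [uyukepak]
  2 Voicing Between Vowels: [uyukepak] → [uyugebak]
/iwoyvip/:
  1 Final Devoicing: no change — [iwoyvip]
  2 Voicing Between Vowels: no change — [iwoyvip]
/bopuzif/:
  1 Final Devoicing: no change — [bopuzif]
  2 Voicing Between Vowels: [bopuzif] → [bobuzif]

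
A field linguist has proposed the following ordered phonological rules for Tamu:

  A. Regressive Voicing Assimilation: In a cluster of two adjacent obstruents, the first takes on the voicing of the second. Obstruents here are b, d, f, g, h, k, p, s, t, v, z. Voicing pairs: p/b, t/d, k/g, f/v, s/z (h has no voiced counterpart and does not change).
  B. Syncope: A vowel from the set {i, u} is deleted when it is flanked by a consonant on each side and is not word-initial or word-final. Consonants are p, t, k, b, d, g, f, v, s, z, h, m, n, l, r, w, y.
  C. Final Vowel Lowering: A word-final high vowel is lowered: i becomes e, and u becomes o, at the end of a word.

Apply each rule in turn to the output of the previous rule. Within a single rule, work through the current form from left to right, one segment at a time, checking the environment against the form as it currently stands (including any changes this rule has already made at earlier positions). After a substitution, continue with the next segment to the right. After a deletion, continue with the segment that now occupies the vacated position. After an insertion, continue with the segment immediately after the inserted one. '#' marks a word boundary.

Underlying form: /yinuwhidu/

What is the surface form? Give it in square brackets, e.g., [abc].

[ynwhdo]

A Regressive Voicing Assimilation: no change — [yinuwhidu]
B Syncope: [yinuwhidu] → [ynwhdu]
C Final Vowel Lowering: [ynwhdu] → [ynwhdo]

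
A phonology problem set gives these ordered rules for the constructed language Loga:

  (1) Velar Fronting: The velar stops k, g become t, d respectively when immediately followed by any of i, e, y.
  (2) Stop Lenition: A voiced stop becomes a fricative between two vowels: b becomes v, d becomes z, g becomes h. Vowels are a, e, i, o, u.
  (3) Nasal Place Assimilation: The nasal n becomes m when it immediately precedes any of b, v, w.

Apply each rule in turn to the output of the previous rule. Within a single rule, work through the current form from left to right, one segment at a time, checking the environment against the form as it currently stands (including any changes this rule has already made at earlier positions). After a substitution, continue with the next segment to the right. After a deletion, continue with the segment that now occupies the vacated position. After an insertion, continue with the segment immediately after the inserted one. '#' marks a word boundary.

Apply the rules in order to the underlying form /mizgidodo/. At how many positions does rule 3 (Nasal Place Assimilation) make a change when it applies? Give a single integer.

0

(1) Velar Fronting: [mizgidodo] → [mizdidodo]
(2) Stop Lenition: [mizdidodo] → [mizdizozo]
(3) Nasal Place Assimilation: no change — [mizdizozo]
Rule 3 changed 0 position(s).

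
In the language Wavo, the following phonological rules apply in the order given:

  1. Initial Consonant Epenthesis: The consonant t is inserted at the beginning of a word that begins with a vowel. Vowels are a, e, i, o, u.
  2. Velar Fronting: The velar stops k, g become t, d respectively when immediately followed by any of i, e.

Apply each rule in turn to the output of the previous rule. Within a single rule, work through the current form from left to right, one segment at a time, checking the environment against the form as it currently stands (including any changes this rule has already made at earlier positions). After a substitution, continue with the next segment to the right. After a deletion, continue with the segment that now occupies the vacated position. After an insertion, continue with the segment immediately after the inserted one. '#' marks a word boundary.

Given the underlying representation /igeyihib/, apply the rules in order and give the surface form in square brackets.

[tideyihib]

1 Initial Consonant Epenthesis: [igeyihib] → [tigeyihib]
2 Velar Fronting: [tigeyihib] → [tideyihib]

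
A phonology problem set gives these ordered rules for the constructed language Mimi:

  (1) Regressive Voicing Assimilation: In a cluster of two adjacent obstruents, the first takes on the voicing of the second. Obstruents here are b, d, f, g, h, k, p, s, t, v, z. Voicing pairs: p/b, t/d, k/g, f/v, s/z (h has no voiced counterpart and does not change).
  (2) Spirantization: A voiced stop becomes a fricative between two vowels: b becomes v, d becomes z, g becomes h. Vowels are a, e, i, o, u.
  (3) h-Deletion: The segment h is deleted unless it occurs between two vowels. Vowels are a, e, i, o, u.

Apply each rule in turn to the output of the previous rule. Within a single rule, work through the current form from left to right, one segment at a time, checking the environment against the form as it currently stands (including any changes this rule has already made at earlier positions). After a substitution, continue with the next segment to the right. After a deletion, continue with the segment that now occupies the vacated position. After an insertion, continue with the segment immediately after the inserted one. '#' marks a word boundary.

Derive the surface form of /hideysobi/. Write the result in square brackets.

[izeysovi]

(1) Regressive Voicing Assimilation: no change — [hideysobi]
(2) Spirantization: [hideysobi] → [hizeysovi]
(3) h-Deletion: [hizeysovi] → [izeysovi]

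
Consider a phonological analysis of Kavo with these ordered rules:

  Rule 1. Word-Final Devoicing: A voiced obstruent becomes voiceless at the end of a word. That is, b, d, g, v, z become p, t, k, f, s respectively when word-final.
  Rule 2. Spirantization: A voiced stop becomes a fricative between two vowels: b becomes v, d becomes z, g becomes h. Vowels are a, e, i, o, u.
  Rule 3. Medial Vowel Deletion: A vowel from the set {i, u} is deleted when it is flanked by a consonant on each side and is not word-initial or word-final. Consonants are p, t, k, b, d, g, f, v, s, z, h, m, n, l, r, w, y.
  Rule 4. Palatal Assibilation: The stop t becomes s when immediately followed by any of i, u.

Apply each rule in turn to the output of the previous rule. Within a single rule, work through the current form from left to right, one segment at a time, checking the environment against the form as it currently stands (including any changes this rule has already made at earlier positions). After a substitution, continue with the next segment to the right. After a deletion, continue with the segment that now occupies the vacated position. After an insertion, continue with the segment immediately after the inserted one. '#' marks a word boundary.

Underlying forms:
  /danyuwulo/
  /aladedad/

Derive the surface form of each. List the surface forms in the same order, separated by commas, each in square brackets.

/danyuwulo/:
  Rule 1 Word-Final Devoicing: no change — [danyuwulo]
  Rule 2 Spirantization: no change — [danyuwulo]
  Rule 3 Medial Vowel Deletion: [danyuwulo] → [danywlo]
  Rule 4 Palatal Assibilation: no change — [danywlo]
/aladedad/:
  Rule 1 Word-Final Devoicing: [aladedad] → [aladedat]
  Rule 2 Spirantization: [aladedat] → [alazezat]
  Rule 3 Medial Vowel Deletion: no change — [alazezat]
  Rule 4 Palatal Assibilation: no change — [alazezat]

[danywlo], [alazezat]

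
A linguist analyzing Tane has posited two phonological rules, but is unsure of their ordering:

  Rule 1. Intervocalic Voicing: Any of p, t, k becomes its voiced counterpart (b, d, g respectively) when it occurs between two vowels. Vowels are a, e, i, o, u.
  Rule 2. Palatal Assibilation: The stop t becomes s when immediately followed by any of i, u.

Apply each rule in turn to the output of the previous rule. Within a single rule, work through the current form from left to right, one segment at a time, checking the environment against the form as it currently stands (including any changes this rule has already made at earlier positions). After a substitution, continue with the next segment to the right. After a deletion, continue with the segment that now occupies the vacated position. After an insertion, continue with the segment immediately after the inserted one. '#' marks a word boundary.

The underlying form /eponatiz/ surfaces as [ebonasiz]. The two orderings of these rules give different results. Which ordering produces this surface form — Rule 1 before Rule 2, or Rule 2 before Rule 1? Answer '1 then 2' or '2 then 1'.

2 then 1

Order 1 then 2:
  1 Intervocalic Voicing: [eponatiz] → [ebonadiz]
  2 Palatal Assibilation: no change — [ebonadiz]
  result: [ebonadiz]
Order 2 then 1:
  2 Palatal Assibilation: [eponatiz] → [eponasiz]
  1 Intervocalic Voicing: [eponasiz] → [ebonasiz]
  result: [ebonasiz]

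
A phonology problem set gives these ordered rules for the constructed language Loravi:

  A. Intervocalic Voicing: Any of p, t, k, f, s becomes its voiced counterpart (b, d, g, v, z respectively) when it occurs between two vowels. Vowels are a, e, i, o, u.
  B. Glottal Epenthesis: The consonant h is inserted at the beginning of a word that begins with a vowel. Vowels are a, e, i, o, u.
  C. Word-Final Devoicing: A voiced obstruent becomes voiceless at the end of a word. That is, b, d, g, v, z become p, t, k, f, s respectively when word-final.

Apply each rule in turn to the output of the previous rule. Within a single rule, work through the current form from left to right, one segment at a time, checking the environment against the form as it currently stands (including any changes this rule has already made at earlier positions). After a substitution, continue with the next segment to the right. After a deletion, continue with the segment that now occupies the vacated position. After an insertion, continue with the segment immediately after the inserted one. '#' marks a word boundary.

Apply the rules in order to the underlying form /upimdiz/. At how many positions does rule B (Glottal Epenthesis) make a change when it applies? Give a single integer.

1

A Intervocalic Voicing: [upimdiz] → [ubimdiz]
B Glottal Epenthesis: [ubimdiz] → [hubimdiz]
C Word-Final Devoicing: [hubimdiz] → [hubimdis]
Rule B changed 1 position(s).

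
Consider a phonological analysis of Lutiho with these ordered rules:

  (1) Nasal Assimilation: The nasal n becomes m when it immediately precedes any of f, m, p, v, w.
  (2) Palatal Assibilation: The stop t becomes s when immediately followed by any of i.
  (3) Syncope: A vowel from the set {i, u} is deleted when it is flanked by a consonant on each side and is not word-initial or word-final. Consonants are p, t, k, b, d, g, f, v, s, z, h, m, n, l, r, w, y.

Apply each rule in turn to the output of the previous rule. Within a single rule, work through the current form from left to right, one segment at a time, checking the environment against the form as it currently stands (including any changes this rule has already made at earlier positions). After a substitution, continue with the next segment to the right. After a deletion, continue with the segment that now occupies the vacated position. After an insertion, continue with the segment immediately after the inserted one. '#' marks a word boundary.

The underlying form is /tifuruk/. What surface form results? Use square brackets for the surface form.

(1) Nasal Assimilation: no change — [tifuruk]
(2) Palatal Assibilation: [tifuruk] → [sifuruk]
(3) Syncope: [sifuruk] → [sfrk]

[sfrk]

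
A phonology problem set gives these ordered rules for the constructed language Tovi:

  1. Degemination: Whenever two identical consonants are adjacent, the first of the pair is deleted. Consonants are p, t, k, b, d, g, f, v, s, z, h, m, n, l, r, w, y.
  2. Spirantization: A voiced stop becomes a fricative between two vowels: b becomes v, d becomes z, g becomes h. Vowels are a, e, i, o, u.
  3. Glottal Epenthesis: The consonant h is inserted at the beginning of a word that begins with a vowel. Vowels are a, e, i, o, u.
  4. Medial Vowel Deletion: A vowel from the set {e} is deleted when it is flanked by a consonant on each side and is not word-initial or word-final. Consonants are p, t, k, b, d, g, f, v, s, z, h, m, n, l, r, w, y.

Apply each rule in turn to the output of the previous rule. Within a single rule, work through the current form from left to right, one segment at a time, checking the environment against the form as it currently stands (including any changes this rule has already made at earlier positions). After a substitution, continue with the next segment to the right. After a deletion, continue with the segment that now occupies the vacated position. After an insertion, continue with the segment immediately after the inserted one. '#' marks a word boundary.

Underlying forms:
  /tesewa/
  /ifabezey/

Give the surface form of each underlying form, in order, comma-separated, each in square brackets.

[tswa], [hifavzy]

/tesewa/:
  1 Degemination: no change — [tesewa]
  2 Spirantization: no change — [tesewa]
  3 Glottal Epenthesis: no change — [tesewa]
  4 Medial Vowel Deletion: [tesewa] → [tswa]
/ifabezey/:
  1 Degemination: no change — [ifabezey]
  2 Spirantization: [ifabezey] → [ifavezey]
  3 Glottal Epenthesis: [ifavezey] → [hifavezey]
  4 Medial Vowel Deletion: [hifavezey] → [hifavzy]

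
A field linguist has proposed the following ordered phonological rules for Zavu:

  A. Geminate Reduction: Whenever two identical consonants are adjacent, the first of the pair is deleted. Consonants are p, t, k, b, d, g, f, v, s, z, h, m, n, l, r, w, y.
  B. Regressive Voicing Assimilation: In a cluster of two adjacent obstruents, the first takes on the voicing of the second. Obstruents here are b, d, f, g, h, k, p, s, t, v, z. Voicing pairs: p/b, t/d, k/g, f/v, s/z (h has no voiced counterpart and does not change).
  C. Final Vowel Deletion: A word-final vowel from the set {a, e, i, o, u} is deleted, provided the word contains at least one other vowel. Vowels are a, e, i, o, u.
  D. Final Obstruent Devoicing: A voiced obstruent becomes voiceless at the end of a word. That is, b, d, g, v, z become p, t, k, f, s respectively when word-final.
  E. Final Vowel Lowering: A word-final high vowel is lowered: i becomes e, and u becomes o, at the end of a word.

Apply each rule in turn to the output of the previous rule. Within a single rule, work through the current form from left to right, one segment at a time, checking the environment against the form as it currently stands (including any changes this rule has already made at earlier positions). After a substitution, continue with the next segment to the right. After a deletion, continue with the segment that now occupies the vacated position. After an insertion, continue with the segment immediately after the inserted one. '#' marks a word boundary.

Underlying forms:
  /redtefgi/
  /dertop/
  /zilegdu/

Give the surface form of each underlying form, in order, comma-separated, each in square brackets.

/redtefgi/:
  A Geminate Reduction: no change — [redtefgi]
  B Regressive Voicing Assimilation: [redtefgi] → [rettevgi]
  C Final Vowel Deletion: [rettevgi] → [rettevg]
  D Final Obstruent Devoicing: [rettevg] → [rettevk]
  E Final Vowel Lowering: no change — [rettevk]
/dertop/:
  A Geminate Reduction: no change — [dertop]
  B Regressive Voicing Assimilation: no change — [dertop]
  C Final Vowel Deletion: no change — [dertop]
  D Final Obstruent Devoicing: no change — [dertop]
  E Final Vowel Lowering: no change — [dertop]
/zilegdu/:
  A Geminate Reduction: no change — [zilegdu]
  B Regressive Voicing Assimilation: no change — [zilegdu]
  C Final Vowel Deletion: [zilegdu] → [zilegd]
  D Final Obstruent Devoicing: [zilegd] → [zilegt]
  E Final Vowel Lowering: no change — [zilegt]

[rettevk], [dertop], [zilegt]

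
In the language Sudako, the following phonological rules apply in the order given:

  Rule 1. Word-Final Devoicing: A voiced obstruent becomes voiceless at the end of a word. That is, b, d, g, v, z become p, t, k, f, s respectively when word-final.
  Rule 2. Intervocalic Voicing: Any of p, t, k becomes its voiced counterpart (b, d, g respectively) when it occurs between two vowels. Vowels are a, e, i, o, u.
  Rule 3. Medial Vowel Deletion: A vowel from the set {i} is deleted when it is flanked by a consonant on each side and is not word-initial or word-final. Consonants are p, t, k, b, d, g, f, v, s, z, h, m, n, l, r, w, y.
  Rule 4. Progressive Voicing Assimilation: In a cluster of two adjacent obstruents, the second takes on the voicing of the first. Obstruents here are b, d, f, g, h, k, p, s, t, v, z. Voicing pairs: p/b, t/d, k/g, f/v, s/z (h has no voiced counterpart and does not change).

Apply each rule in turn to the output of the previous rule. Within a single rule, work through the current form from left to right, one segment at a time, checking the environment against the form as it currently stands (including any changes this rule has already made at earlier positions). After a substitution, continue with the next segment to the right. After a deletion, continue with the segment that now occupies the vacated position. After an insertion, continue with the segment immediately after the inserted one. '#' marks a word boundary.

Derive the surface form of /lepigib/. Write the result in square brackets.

[lebgb]

Rule 1 Word-Final Devoicing: [lepigib] → [lepigip]
Rule 2 Intervocalic Voicing: [lepigip] → [lebigip]
Rule 3 Medial Vowel Deletion: [lebigip] → [lebgp]
Rule 4 Progressive Voicing Assimilation: [lebgp] → [lebgb]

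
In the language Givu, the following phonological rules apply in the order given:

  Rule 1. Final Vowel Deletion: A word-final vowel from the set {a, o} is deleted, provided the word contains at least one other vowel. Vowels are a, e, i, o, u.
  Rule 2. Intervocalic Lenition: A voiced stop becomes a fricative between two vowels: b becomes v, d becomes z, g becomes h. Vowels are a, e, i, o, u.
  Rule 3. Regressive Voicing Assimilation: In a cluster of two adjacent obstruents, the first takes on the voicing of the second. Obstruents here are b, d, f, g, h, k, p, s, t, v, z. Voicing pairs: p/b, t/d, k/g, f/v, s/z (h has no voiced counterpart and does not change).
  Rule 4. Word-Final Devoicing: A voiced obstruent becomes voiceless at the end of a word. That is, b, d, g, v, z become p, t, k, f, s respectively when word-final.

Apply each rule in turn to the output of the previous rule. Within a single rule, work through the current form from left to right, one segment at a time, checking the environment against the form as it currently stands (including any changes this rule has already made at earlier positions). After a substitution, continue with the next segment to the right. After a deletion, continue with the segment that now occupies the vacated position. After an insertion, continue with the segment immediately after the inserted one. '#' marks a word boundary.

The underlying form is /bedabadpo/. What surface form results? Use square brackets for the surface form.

[bezavatp]

Rule 1 Final Vowel Deletion: [bedabadpo] → [bedabadp]
Rule 2 Intervocalic Lenition: [bedabadp] → [bezavadp]
Rule 3 Regressive Voicing Assimilation: [bezavadp] → [bezavatp]
Rule 4 Word-Final Devoicing: no change — [bezavatp]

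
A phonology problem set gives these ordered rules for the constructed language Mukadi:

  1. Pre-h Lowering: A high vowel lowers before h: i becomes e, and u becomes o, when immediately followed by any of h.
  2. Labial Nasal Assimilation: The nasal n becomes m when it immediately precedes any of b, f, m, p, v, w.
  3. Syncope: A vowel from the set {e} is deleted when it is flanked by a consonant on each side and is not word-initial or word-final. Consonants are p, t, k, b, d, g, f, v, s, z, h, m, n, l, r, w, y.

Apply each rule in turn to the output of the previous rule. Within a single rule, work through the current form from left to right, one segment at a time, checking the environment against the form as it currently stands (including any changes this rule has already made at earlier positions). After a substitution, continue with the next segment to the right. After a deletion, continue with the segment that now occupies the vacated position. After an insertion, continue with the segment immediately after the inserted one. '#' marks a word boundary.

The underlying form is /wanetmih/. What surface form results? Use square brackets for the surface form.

[wantmh]

1 Pre-h Lowering: [wanetmih] → [wanetmeh]
2 Labial Nasal Assimilation: no change — [wanetmeh]
3 Syncope: [wanetmeh] → [wantmh]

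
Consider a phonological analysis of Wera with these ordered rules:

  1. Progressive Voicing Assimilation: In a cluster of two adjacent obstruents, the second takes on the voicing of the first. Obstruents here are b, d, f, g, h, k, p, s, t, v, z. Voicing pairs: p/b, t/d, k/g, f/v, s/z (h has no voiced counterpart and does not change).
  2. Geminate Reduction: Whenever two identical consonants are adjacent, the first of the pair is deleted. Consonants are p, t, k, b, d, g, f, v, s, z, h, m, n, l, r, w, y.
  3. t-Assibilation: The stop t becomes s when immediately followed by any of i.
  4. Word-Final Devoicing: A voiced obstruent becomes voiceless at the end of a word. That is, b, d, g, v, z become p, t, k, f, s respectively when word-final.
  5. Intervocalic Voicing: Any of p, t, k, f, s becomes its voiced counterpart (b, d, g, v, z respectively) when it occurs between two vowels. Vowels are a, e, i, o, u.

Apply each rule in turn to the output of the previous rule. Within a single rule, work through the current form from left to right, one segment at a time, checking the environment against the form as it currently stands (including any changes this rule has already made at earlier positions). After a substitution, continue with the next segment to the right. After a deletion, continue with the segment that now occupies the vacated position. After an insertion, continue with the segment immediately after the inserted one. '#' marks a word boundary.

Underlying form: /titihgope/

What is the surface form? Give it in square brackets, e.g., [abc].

[sizihkobe]

1 Progressive Voicing Assimilation: [titihgope] → [titihkope]
2 Geminate Reduction: no change — [titihkope]
3 t-Assibilation: [titihkope] → [sisihkope]
4 Word-Final Devoicing: no change — [sisihkope]
5 Intervocalic Voicing: [sisihkope] → [sizihkobe]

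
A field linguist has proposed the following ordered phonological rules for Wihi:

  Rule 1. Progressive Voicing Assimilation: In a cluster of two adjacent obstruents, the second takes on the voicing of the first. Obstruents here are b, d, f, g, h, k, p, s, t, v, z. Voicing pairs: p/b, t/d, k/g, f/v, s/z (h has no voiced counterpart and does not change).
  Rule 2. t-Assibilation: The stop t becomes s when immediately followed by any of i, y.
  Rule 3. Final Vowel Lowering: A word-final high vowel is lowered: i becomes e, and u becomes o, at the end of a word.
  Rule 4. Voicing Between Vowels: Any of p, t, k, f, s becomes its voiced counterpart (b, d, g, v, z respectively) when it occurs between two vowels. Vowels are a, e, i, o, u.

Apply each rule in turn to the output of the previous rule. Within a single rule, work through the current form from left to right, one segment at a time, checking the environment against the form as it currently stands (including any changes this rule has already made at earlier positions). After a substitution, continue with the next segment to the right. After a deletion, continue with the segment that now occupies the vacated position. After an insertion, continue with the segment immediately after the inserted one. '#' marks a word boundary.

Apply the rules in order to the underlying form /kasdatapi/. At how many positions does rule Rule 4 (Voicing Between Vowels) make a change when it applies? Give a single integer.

2

Rule 1 Progressive Voicing Assimilation: [kasdatapi] → [kastatapi]
Rule 2 t-Assibilation: no change — [kastatapi]
Rule 3 Final Vowel Lowering: [kastatapi] → [kastatape]
Rule 4 Voicing Between Vowels: [kastatape] → [kastadabe]
Rule Rule 4 changed 2 position(s).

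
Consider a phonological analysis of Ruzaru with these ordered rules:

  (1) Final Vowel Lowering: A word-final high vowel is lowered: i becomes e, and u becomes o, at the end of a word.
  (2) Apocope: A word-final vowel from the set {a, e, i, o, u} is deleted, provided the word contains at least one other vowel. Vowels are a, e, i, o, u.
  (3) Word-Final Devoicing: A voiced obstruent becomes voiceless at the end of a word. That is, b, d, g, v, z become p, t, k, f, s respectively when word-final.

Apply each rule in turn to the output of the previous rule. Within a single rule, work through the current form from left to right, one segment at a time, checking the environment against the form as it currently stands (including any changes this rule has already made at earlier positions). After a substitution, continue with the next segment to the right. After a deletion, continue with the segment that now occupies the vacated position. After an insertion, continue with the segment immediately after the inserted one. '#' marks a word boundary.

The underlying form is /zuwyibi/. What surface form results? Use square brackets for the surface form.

(1) Final Vowel Lowering: [zuwyibi] → [zuwyibe]
(2) Apocope: [zuwyibe] → [zuwyib]
(3) Word-Final Devoicing: [zuwyib] → [zuwyip]

[zuwyip]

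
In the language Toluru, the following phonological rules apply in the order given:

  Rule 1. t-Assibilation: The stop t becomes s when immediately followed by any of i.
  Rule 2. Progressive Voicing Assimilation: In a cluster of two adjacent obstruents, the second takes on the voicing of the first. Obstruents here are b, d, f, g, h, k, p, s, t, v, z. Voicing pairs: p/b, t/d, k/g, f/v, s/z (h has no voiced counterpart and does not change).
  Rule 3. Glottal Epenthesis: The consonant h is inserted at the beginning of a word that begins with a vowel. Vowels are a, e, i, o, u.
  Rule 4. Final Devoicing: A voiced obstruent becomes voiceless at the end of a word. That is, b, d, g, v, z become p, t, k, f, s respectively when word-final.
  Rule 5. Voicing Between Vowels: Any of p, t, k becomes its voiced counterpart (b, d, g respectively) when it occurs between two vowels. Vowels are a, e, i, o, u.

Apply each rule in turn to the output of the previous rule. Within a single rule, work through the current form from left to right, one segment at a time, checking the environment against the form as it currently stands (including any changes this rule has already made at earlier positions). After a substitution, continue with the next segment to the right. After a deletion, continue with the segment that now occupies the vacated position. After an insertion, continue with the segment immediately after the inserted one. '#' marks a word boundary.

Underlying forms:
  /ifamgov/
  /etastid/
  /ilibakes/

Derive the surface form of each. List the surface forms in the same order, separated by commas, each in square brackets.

[hifamgof], [hedassit], [hilibages]

/ifamgov/:
  Rule 1 t-Assibilation: no change — [ifamgov]
  Rule 2 Progressive Voicing Assimilation: no change — [ifamgov]
  Rule 3 Glottal Epenthesis: [ifamgov] → [hifamgov]
  Rule 4 Final Devoicing: [hifamgov] → [hifamgof]
  Rule 5 Voicing Between Vowels: no change — [hifamgof]
/etastid/:
  Rule 1 t-Assibilation: [etastid] → [etassid]
  Rule 2 Progressive Voicing Assimilation: no change — [etassid]
  Rule 3 Glottal Epenthesis: [etassid] → [hetassid]
  Rule 4 Final Devoicing: [hetassid] → [hetassit]
  Rule 5 Voicing Between Vowels: [hetassit] → [hedassit]
/ilibakes/:
  Rule 1 t-Assibilation: no change — [ilibakes]
  Rule 2 Progressive Voicing Assimilation: no change — [ilibakes]
  Rule 3 Glottal Epenthesis: [ilibakes] → [hilibakes]
  Rule 4 Final Devoicing: no change — [hilibakes]
  Rule 5 Voicing Between Vowels: [hilibakes] → [hilibages]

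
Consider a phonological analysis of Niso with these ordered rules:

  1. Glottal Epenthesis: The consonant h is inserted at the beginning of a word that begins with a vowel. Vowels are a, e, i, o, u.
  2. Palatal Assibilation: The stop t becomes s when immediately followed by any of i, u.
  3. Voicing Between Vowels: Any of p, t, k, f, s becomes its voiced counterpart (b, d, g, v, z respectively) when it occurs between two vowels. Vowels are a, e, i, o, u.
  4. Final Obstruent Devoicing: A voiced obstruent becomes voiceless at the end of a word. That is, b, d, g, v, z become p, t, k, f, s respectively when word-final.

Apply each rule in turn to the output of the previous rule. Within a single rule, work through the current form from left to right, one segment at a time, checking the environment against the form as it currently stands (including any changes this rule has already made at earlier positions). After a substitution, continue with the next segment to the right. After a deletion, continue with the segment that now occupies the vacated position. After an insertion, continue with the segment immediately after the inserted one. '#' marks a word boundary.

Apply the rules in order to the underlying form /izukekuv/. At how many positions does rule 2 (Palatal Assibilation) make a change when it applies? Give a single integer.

1 Glottal Epenthesis: [izukekuv] → [hizukekuv]
2 Palatal Assibilation: no change — [hizukekuv]
3 Voicing Between Vowels: [hizukekuv] → [hizugeguv]
4 Final Obstruent Devoicing: [hizugeguv] → [hizugeguf]
Rule 2 changed 0 position(s).

0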